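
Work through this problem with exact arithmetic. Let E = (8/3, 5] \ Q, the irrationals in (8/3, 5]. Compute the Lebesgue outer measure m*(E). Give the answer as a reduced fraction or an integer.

The interval I = (8/3, 5] has m(I) = 5 - 8/3 = 7/3 (endpoints are measure-zero, so open/closed/half-open agree). Write I = (I cap Q) u (I \ Q). The rationals in I are countable, so m*(I cap Q) = 0 (cover each rational by intervals whose total length is arbitrarily small). By countable subadditivity m*(I) <= m*(I cap Q) + m*(I \ Q), hence m*(I \ Q) >= m(I) = 7/3. The reverse inequality m*(I \ Q) <= m*(I) = 7/3 is trivial since (I \ Q) is a subset of I. Therefore m*(I \ Q) = 7/3.

7/3


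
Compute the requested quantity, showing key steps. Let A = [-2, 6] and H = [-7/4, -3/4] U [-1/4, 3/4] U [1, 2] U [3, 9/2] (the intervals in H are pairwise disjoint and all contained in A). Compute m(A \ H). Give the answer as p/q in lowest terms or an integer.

The ambient interval has length m(A) = 6 - (-2) = 8.
Since the holes are disjoint and sit inside A, by finite additivity
  m(H) = sum_i (b_i - a_i), and m(A \ H) = m(A) - m(H).
Computing the hole measures:
  m(H_1) = -3/4 - (-7/4) = 1.
  m(H_2) = 3/4 - (-1/4) = 1.
  m(H_3) = 2 - 1 = 1.
  m(H_4) = 9/2 - 3 = 3/2.
Summed: m(H) = 1 + 1 + 1 + 3/2 = 9/2.
So m(A \ H) = 8 - 9/2 = 7/2.

7/2


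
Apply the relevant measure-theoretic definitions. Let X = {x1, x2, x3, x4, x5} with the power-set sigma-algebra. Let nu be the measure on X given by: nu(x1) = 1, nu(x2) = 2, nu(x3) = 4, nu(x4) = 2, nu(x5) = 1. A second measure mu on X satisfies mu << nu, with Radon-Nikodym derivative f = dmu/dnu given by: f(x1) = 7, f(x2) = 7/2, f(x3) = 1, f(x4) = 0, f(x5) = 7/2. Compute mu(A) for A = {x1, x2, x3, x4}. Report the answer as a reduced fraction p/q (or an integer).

By the defining property of the Radon-Nikodym derivative, for every measurable set A,
  mu(A) = integral_A f dnu.
Since nu is a discrete measure concentrated on the atoms of X, the integral over A reduces to the sum
  mu(A) = sum_{x in A} f(x) * nu({x}).
Computing each term:
  x1: f(x1) * nu(x1) = 7 * 1 = 7.
  x2: f(x2) * nu(x2) = 7/2 * 2 = 7.
  x3: f(x3) * nu(x3) = 1 * 4 = 4.
  x4: f(x4) * nu(x4) = 0 * 2 = 0.
Summing: mu(A) = 7 + 7 + 4 + 0 = 18.

18


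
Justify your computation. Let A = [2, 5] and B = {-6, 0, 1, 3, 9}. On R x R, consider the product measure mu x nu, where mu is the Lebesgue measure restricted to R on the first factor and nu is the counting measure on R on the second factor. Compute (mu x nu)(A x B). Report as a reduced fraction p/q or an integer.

For a measurable rectangle A x B, the product measure satisfies
  (mu x nu)(A x B) = mu(A) * nu(B).
  mu(A) = 3.
  nu(B) = 5.
  (mu x nu)(A x B) = 3 * 5 = 15.

15


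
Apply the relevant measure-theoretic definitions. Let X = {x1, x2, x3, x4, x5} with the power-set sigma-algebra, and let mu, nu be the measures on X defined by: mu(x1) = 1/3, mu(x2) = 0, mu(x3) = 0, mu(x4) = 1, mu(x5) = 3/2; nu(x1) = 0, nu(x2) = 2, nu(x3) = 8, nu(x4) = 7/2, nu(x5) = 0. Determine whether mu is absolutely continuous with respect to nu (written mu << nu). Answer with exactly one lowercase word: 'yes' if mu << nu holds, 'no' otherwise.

mu << nu means: every nu-null measurable set is also mu-null; equivalently, for every atom x, if nu({x}) = 0 then mu({x}) = 0.
Checking each atom:
  x1: nu = 0, mu = 1/3 > 0 -> violates mu << nu.
  x2: nu = 2 > 0 -> no constraint.
  x3: nu = 8 > 0 -> no constraint.
  x4: nu = 7/2 > 0 -> no constraint.
  x5: nu = 0, mu = 3/2 > 0 -> violates mu << nu.
The atom(s) x1, x5 violate the condition (nu = 0 but mu > 0). Therefore mu is NOT absolutely continuous w.r.t. nu.

no


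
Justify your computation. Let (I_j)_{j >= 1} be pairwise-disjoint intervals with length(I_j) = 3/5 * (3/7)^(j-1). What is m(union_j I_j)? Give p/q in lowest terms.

By countable additivity of the Lebesgue measure on pairwise disjoint measurable sets,
  m(union_{j >= 1} I_j) = sum_{j >= 1} m(I_j) = sum_{j >= 1} a * r^(j-1),
  with a = 3/5 and r = 3/7.
Since 0 < r = 3/7 < 1, the geometric series converges:
  sum_{j >= 1} a * r^(j-1) = a / (1 - r).
  = 3/5 / (1 - 3/7)
  = 3/5 / (4/7)
  = 21/20.

21/20


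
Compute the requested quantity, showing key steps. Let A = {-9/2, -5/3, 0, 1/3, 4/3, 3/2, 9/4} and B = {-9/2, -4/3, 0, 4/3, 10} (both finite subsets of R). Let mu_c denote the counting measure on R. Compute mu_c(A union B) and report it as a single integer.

Counting measure on a finite set equals cardinality. By inclusion-exclusion, |A union B| = |A| + |B| - |A cap B|.
|A| = 7, |B| = 5, |A cap B| = 3.
So mu_c(A union B) = 7 + 5 - 3 = 9.

9


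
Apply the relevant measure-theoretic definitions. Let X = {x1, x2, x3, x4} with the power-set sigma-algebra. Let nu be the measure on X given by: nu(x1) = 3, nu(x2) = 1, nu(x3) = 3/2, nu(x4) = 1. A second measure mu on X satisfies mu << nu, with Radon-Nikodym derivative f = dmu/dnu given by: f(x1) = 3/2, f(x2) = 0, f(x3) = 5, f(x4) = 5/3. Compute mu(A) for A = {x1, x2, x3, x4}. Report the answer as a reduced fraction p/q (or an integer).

By the defining property of the Radon-Nikodym derivative, for every measurable set A,
  mu(A) = integral_A f dnu.
Since nu is a discrete measure concentrated on the atoms of X, the integral over A reduces to the sum
  mu(A) = sum_{x in A} f(x) * nu({x}).
Computing each term:
  x1: f(x1) * nu(x1) = 3/2 * 3 = 9/2.
  x2: f(x2) * nu(x2) = 0 * 1 = 0.
  x3: f(x3) * nu(x3) = 5 * 3/2 = 15/2.
  x4: f(x4) * nu(x4) = 5/3 * 1 = 5/3.
Summing: mu(A) = 9/2 + 0 + 15/2 + 5/3 = 41/3.

41/3


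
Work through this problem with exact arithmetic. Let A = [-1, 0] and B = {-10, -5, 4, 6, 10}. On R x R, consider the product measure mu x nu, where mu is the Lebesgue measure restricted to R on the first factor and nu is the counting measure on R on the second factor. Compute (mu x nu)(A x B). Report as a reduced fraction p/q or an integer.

For a measurable rectangle A x B, the product measure satisfies
  (mu x nu)(A x B) = mu(A) * nu(B).
  mu(A) = 1.
  nu(B) = 5.
  (mu x nu)(A x B) = 1 * 5 = 5.

5


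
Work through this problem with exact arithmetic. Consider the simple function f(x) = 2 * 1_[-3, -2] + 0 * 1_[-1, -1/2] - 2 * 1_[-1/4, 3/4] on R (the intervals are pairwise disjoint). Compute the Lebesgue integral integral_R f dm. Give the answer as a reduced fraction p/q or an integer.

For a simple function f = sum_i c_i * 1_{A_i} with disjoint A_i,
  integral f dm = sum_i c_i * m(A_i).
Lengths of the A_i:
  m(A_1) = -2 - (-3) = 1.
  m(A_2) = -1/2 - (-1) = 1/2.
  m(A_3) = 3/4 - (-1/4) = 1.
Contributions c_i * m(A_i):
  (2) * (1) = 2.
  (0) * (1/2) = 0.
  (-2) * (1) = -2.
Total: 2 + 0 - 2 = 0.

0


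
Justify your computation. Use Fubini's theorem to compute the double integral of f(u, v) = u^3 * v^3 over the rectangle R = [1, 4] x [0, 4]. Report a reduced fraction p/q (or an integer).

f(u, v) is a tensor product of a function of u and a function of v, and both factors are bounded continuous (hence Lebesgue integrable) on the rectangle, so Fubini's theorem applies:
  integral_R f d(m x m) = (integral_a1^b1 u^3 du) * (integral_a2^b2 v^3 dv).
Inner integral in u: integral_{1}^{4} u^3 du = (4^4 - 1^4)/4
  = 255/4.
Inner integral in v: integral_{0}^{4} v^3 dv = (4^4 - 0^4)/4
  = 64.
Product: (255/4) * (64) = 4080.

4080


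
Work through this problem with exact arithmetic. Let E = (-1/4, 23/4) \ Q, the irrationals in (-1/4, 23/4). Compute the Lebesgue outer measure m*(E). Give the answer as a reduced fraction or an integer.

The interval I = (-1/4, 23/4) has m(I) = 23/4 - (-1/4) = 6 (endpoints are measure-zero, so open/closed/half-open agree). Write I = (I cap Q) u (I \ Q). The rationals in I are countable, so m*(I cap Q) = 0 (cover each rational by intervals whose total length is arbitrarily small). By countable subadditivity m*(I) <= m*(I cap Q) + m*(I \ Q), hence m*(I \ Q) >= m(I) = 6. The reverse inequality m*(I \ Q) <= m*(I) = 6 is trivial since (I \ Q) is a subset of I. Therefore m*(I \ Q) = 6.

6


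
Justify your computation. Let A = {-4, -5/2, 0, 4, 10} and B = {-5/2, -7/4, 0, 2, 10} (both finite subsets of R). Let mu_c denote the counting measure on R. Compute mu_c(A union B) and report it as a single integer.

Counting measure on a finite set equals cardinality. By inclusion-exclusion, |A union B| = |A| + |B| - |A cap B|.
|A| = 5, |B| = 5, |A cap B| = 3.
So mu_c(A union B) = 5 + 5 - 3 = 7.

7


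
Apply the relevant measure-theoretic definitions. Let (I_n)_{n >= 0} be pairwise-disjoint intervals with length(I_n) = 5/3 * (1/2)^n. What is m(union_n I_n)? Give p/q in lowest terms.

By countable additivity of the Lebesgue measure on pairwise disjoint measurable sets,
  m(union_{n >= 0} I_n) = sum_{n >= 0} m(I_n) = sum_{n >= 0} a * r^n,
  with a = 5/3 and r = 1/2.
Since 0 < r = 1/2 < 1, the geometric series converges:
  sum_{n >= 0} a * r^n = a / (1 - r).
  = 5/3 / (1 - 1/2)
  = 5/3 / (1/2)
  = 10/3.

10/3


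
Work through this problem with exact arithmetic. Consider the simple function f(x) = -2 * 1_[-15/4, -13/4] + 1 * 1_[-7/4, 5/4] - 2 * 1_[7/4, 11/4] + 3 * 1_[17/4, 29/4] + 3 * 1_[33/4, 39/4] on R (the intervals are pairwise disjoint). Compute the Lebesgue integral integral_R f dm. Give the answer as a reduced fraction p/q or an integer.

For a simple function f = sum_i c_i * 1_{A_i} with disjoint A_i,
  integral f dm = sum_i c_i * m(A_i).
Lengths of the A_i:
  m(A_1) = -13/4 - (-15/4) = 1/2.
  m(A_2) = 5/4 - (-7/4) = 3.
  m(A_3) = 11/4 - 7/4 = 1.
  m(A_4) = 29/4 - 17/4 = 3.
  m(A_5) = 39/4 - 33/4 = 3/2.
Contributions c_i * m(A_i):
  (-2) * (1/2) = -1.
  (1) * (3) = 3.
  (-2) * (1) = -2.
  (3) * (3) = 9.
  (3) * (3/2) = 9/2.
Total: -1 + 3 - 2 + 9 + 9/2 = 27/2.

27/2


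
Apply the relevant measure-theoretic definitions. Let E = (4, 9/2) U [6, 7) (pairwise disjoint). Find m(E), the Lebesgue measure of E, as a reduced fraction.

For pairwise disjoint intervals, m(union_i I_i) = sum_i m(I_i),
and m is invariant under swapping open/closed endpoints (single points have measure 0).
So m(E) = sum_i (b_i - a_i).
  I_1 has length 9/2 - 4 = 1/2.
  I_2 has length 7 - 6 = 1.
Summing:
  m(E) = 1/2 + 1 = 3/2.

3/2


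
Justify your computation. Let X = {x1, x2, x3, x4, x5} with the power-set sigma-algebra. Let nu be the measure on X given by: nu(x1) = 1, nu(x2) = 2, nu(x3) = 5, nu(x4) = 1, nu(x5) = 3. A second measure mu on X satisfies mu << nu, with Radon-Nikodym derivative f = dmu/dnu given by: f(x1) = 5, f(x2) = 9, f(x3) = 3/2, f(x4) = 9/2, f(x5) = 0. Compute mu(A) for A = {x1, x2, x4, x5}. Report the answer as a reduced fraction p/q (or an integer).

By the defining property of the Radon-Nikodym derivative, for every measurable set A,
  mu(A) = integral_A f dnu.
Since nu is a discrete measure concentrated on the atoms of X, the integral over A reduces to the sum
  mu(A) = sum_{x in A} f(x) * nu({x}).
Computing each term:
  x1: f(x1) * nu(x1) = 5 * 1 = 5.
  x2: f(x2) * nu(x2) = 9 * 2 = 18.
  x4: f(x4) * nu(x4) = 9/2 * 1 = 9/2.
  x5: f(x5) * nu(x5) = 0 * 3 = 0.
Summing: mu(A) = 5 + 18 + 9/2 + 0 = 55/2.

55/2


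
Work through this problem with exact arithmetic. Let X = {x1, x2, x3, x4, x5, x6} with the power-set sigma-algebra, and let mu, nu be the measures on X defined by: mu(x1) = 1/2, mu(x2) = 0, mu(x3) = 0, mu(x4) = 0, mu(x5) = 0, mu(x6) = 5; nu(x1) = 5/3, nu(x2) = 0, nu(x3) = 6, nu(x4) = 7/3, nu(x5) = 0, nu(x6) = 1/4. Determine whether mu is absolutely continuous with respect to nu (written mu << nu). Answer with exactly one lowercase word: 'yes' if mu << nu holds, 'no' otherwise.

mu << nu means: every nu-null measurable set is also mu-null; equivalently, for every atom x, if nu({x}) = 0 then mu({x}) = 0.
Checking each atom:
  x1: nu = 5/3 > 0 -> no constraint.
  x2: nu = 0, mu = 0 -> consistent with mu << nu.
  x3: nu = 6 > 0 -> no constraint.
  x4: nu = 7/3 > 0 -> no constraint.
  x5: nu = 0, mu = 0 -> consistent with mu << nu.
  x6: nu = 1/4 > 0 -> no constraint.
No atom violates the condition. Therefore mu << nu.

yes


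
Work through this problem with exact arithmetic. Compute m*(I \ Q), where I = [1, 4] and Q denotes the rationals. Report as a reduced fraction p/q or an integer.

The interval I = [1, 4] has m(I) = 4 - 1 = 3 (endpoints are measure-zero, so open/closed/half-open agree). Write I = (I cap Q) u (I \ Q). The rationals in I are countable, so m*(I cap Q) = 0 (cover each rational by intervals whose total length is arbitrarily small). By countable subadditivity m*(I) <= m*(I cap Q) + m*(I \ Q), hence m*(I \ Q) >= m(I) = 3. The reverse inequality m*(I \ Q) <= m*(I) = 3 is trivial since (I \ Q) is a subset of I. Therefore m*(I \ Q) = 3.

3


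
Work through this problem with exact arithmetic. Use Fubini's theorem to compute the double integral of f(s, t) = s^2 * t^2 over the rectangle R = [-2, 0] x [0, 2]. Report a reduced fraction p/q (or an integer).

f(s, t) is a tensor product of a function of s and a function of t, and both factors are bounded continuous (hence Lebesgue integrable) on the rectangle, so Fubini's theorem applies:
  integral_R f d(m x m) = (integral_a1^b1 s^2 ds) * (integral_a2^b2 t^2 dt).
Inner integral in s: integral_{-2}^{0} s^2 ds = (0^3 - (-2)^3)/3
  = 8/3.
Inner integral in t: integral_{0}^{2} t^2 dt = (2^3 - 0^3)/3
  = 8/3.
Product: (8/3) * (8/3) = 64/9.

64/9


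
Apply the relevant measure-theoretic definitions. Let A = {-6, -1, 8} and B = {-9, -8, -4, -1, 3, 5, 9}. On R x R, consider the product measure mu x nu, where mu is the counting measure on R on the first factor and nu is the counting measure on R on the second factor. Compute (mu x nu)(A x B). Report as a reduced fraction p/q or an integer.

For a measurable rectangle A x B, the product measure satisfies
  (mu x nu)(A x B) = mu(A) * nu(B).
  mu(A) = 3.
  nu(B) = 7.
  (mu x nu)(A x B) = 3 * 7 = 21.

21


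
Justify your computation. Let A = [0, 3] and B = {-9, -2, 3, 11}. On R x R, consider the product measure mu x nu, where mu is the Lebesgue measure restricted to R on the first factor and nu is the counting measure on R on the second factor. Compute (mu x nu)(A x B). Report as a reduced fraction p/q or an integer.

For a measurable rectangle A x B, the product measure satisfies
  (mu x nu)(A x B) = mu(A) * nu(B).
  mu(A) = 3.
  nu(B) = 4.
  (mu x nu)(A x B) = 3 * 4 = 12.

12


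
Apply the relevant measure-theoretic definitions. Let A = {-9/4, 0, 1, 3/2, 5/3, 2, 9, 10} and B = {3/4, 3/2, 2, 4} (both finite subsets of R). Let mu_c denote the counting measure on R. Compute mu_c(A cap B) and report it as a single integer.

Counting measure on a finite set equals cardinality. mu_c(A cap B) = |A cap B| (elements appearing in both).
Enumerating the elements of A that also lie in B gives 2 element(s).
So mu_c(A cap B) = 2.

2


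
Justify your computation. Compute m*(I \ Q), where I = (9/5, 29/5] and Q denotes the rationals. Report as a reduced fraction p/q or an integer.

The interval I = (9/5, 29/5] has m(I) = 29/5 - 9/5 = 4 (endpoints are measure-zero, so open/closed/half-open agree). Write I = (I cap Q) u (I \ Q). The rationals in I are countable, so m*(I cap Q) = 0 (cover each rational by intervals whose total length is arbitrarily small). By countable subadditivity m*(I) <= m*(I cap Q) + m*(I \ Q), hence m*(I \ Q) >= m(I) = 4. The reverse inequality m*(I \ Q) <= m*(I) = 4 is trivial since (I \ Q) is a subset of I. Therefore m*(I \ Q) = 4.

4


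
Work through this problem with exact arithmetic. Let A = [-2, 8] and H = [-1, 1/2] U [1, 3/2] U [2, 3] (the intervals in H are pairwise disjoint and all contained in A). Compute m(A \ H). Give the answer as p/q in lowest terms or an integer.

The ambient interval has length m(A) = 8 - (-2) = 10.
Since the holes are disjoint and sit inside A, by finite additivity
  m(H) = sum_i (b_i - a_i), and m(A \ H) = m(A) - m(H).
Computing the hole measures:
  m(H_1) = 1/2 - (-1) = 3/2.
  m(H_2) = 3/2 - 1 = 1/2.
  m(H_3) = 3 - 2 = 1.
Summed: m(H) = 3/2 + 1/2 + 1 = 3.
So m(A \ H) = 10 - 3 = 7.

7


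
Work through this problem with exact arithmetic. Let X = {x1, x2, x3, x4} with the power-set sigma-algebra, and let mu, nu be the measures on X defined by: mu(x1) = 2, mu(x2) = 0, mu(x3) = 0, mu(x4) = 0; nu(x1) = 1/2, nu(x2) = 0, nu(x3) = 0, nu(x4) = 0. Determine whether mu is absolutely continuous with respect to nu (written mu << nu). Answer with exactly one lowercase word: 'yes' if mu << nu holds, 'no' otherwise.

mu << nu means: every nu-null measurable set is also mu-null; equivalently, for every atom x, if nu({x}) = 0 then mu({x}) = 0.
Checking each atom:
  x1: nu = 1/2 > 0 -> no constraint.
  x2: nu = 0, mu = 0 -> consistent with mu << nu.
  x3: nu = 0, mu = 0 -> consistent with mu << nu.
  x4: nu = 0, mu = 0 -> consistent with mu << nu.
No atom violates the condition. Therefore mu << nu.

yes


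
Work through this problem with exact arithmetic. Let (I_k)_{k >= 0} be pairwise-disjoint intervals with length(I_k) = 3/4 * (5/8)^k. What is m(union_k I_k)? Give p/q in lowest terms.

By countable additivity of the Lebesgue measure on pairwise disjoint measurable sets,
  m(union_{k >= 0} I_k) = sum_{k >= 0} m(I_k) = sum_{k >= 0} a * r^k,
  with a = 3/4 and r = 5/8.
Since 0 < r = 5/8 < 1, the geometric series converges:
  sum_{k >= 0} a * r^k = a / (1 - r).
  = 3/4 / (1 - 5/8)
  = 3/4 / (3/8)
  = 2.

2


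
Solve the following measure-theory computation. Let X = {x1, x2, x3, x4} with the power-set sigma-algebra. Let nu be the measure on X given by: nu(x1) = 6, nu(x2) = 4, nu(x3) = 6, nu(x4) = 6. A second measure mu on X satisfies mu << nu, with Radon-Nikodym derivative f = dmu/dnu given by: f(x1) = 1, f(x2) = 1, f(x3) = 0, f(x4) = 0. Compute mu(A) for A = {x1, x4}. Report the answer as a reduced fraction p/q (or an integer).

By the defining property of the Radon-Nikodym derivative, for every measurable set A,
  mu(A) = integral_A f dnu.
Since nu is a discrete measure concentrated on the atoms of X, the integral over A reduces to the sum
  mu(A) = sum_{x in A} f(x) * nu({x}).
Computing each term:
  x1: f(x1) * nu(x1) = 1 * 6 = 6.
  x4: f(x4) * nu(x4) = 0 * 6 = 0.
Summing: mu(A) = 6 + 0 = 6.

6


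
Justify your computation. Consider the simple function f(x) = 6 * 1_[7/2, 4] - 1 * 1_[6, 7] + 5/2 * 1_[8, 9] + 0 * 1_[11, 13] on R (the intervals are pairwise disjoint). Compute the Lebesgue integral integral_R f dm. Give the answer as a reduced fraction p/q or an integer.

For a simple function f = sum_i c_i * 1_{A_i} with disjoint A_i,
  integral f dm = sum_i c_i * m(A_i).
Lengths of the A_i:
  m(A_1) = 4 - 7/2 = 1/2.
  m(A_2) = 7 - 6 = 1.
  m(A_3) = 9 - 8 = 1.
  m(A_4) = 13 - 11 = 2.
Contributions c_i * m(A_i):
  (6) * (1/2) = 3.
  (-1) * (1) = -1.
  (5/2) * (1) = 5/2.
  (0) * (2) = 0.
Total: 3 - 1 + 5/2 + 0 = 9/2.

9/2


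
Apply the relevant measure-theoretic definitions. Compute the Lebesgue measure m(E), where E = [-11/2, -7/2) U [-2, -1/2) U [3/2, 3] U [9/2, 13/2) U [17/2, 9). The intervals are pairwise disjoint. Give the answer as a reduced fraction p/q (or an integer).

For pairwise disjoint intervals, m(union_i I_i) = sum_i m(I_i),
and m is invariant under swapping open/closed endpoints (single points have measure 0).
So m(E) = sum_i (b_i - a_i).
  I_1 has length -7/2 - (-11/2) = 2.
  I_2 has length -1/2 - (-2) = 3/2.
  I_3 has length 3 - 3/2 = 3/2.
  I_4 has length 13/2 - 9/2 = 2.
  I_5 has length 9 - 17/2 = 1/2.
Summing:
  m(E) = 2 + 3/2 + 3/2 + 2 + 1/2 = 15/2.

15/2


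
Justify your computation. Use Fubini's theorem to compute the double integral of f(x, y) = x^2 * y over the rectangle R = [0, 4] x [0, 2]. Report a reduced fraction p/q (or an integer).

f(x, y) is a tensor product of a function of x and a function of y, and both factors are bounded continuous (hence Lebesgue integrable) on the rectangle, so Fubini's theorem applies:
  integral_R f d(m x m) = (integral_a1^b1 x^2 dx) * (integral_a2^b2 y dy).
Inner integral in x: integral_{0}^{4} x^2 dx = (4^3 - 0^3)/3
  = 64/3.
Inner integral in y: integral_{0}^{2} y dy = (2^2 - 0^2)/2
  = 2.
Product: (64/3) * (2) = 128/3.

128/3


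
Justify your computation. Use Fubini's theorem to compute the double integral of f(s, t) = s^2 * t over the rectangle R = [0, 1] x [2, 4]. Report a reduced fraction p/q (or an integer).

f(s, t) is a tensor product of a function of s and a function of t, and both factors are bounded continuous (hence Lebesgue integrable) on the rectangle, so Fubini's theorem applies:
  integral_R f d(m x m) = (integral_a1^b1 s^2 ds) * (integral_a2^b2 t dt).
Inner integral in s: integral_{0}^{1} s^2 ds = (1^3 - 0^3)/3
  = 1/3.
Inner integral in t: integral_{2}^{4} t dt = (4^2 - 2^2)/2
  = 6.
Product: (1/3) * (6) = 2.

2


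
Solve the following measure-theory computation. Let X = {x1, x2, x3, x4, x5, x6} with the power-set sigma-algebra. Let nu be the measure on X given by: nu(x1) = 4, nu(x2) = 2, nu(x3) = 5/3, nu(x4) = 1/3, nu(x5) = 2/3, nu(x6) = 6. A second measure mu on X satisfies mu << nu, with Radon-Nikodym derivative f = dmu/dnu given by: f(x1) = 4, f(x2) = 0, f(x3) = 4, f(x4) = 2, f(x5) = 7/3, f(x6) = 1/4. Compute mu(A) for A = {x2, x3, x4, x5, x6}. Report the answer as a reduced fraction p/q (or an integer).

By the defining property of the Radon-Nikodym derivative, for every measurable set A,
  mu(A) = integral_A f dnu.
Since nu is a discrete measure concentrated on the atoms of X, the integral over A reduces to the sum
  mu(A) = sum_{x in A} f(x) * nu({x}).
Computing each term:
  x2: f(x2) * nu(x2) = 0 * 2 = 0.
  x3: f(x3) * nu(x3) = 4 * 5/3 = 20/3.
  x4: f(x4) * nu(x4) = 2 * 1/3 = 2/3.
  x5: f(x5) * nu(x5) = 7/3 * 2/3 = 14/9.
  x6: f(x6) * nu(x6) = 1/4 * 6 = 3/2.
Summing: mu(A) = 0 + 20/3 + 2/3 + 14/9 + 3/2 = 187/18.

187/18


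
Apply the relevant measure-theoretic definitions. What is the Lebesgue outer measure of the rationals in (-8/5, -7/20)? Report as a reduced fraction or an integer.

E = Q cap (-8/5, -7/20) is a subset of Q, which is countable. Enumerate Q = {q_1, q_2, ...}; for any eps > 0, cover q_k by the open interval (q_k - eps/2^(k+1), q_k + eps/2^(k+1)), of length eps/2^k. The total cover length is sum_{k>=1} eps/2^k = eps. Hence m*(E) <= m*(Q) <= eps for every eps > 0, and since outer measure is non-negative, m*(E) = 0.

0


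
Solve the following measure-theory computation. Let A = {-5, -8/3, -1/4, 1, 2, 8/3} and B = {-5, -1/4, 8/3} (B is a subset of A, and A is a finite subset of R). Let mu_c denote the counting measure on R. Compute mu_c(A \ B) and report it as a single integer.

Counting measure assigns mu_c(E) = |E| (number of elements) when E is finite. For B subset A, A \ B is the set of elements of A not in B, so |A \ B| = |A| - |B|.
|A| = 6, |B| = 3, so mu_c(A \ B) = 6 - 3 = 3.

3


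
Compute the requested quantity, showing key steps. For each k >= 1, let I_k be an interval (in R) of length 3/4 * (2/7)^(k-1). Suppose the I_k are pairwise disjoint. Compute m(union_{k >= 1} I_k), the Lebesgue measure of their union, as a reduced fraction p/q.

By countable additivity of the Lebesgue measure on pairwise disjoint measurable sets,
  m(union_{k >= 1} I_k) = sum_{k >= 1} m(I_k) = sum_{k >= 1} a * r^(k-1),
  with a = 3/4 and r = 2/7.
Since 0 < r = 2/7 < 1, the geometric series converges:
  sum_{k >= 1} a * r^(k-1) = a / (1 - r).
  = 3/4 / (1 - 2/7)
  = 3/4 / (5/7)
  = 21/20.

21/20


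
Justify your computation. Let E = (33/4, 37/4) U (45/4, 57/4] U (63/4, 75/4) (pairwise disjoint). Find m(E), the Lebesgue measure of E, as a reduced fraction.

For pairwise disjoint intervals, m(union_i I_i) = sum_i m(I_i),
and m is invariant under swapping open/closed endpoints (single points have measure 0).
So m(E) = sum_i (b_i - a_i).
  I_1 has length 37/4 - 33/4 = 1.
  I_2 has length 57/4 - 45/4 = 3.
  I_3 has length 75/4 - 63/4 = 3.
Summing:
  m(E) = 1 + 3 + 3 = 7.

7


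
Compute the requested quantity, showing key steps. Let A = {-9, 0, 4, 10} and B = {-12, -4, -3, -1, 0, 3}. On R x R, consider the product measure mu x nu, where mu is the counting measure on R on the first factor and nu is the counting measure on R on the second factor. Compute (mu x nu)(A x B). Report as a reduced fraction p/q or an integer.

For a measurable rectangle A x B, the product measure satisfies
  (mu x nu)(A x B) = mu(A) * nu(B).
  mu(A) = 4.
  nu(B) = 6.
  (mu x nu)(A x B) = 4 * 6 = 24.

24


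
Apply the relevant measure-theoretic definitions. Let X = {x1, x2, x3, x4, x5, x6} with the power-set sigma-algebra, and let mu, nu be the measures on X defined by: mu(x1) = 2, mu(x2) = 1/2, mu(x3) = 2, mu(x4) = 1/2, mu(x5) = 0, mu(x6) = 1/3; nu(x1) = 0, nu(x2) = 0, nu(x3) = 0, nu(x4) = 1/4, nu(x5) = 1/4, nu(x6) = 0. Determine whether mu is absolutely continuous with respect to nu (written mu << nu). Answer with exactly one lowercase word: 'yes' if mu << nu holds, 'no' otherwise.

mu << nu means: every nu-null measurable set is also mu-null; equivalently, for every atom x, if nu({x}) = 0 then mu({x}) = 0.
Checking each atom:
  x1: nu = 0, mu = 2 > 0 -> violates mu << nu.
  x2: nu = 0, mu = 1/2 > 0 -> violates mu << nu.
  x3: nu = 0, mu = 2 > 0 -> violates mu << nu.
  x4: nu = 1/4 > 0 -> no constraint.
  x5: nu = 1/4 > 0 -> no constraint.
  x6: nu = 0, mu = 1/3 > 0 -> violates mu << nu.
The atom(s) x1, x2, x3, x6 violate the condition (nu = 0 but mu > 0). Therefore mu is NOT absolutely continuous w.r.t. nu.

no


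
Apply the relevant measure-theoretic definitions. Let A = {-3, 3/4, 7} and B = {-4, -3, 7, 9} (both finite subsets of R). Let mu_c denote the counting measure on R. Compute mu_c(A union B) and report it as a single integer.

Counting measure on a finite set equals cardinality. By inclusion-exclusion, |A union B| = |A| + |B| - |A cap B|.
|A| = 3, |B| = 4, |A cap B| = 2.
So mu_c(A union B) = 3 + 4 - 2 = 5.

5


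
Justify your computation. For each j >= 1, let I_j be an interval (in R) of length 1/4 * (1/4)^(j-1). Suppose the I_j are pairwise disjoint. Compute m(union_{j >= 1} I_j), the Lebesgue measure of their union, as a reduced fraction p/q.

By countable additivity of the Lebesgue measure on pairwise disjoint measurable sets,
  m(union_{j >= 1} I_j) = sum_{j >= 1} m(I_j) = sum_{j >= 1} a * r^(j-1),
  with a = 1/4 and r = 1/4.
Since 0 < r = 1/4 < 1, the geometric series converges:
  sum_{j >= 1} a * r^(j-1) = a / (1 - r).
  = 1/4 / (1 - 1/4)
  = 1/4 / (3/4)
  = 1/3.

1/3


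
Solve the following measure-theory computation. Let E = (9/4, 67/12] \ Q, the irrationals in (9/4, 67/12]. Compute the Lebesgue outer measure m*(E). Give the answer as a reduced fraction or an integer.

The interval I = (9/4, 67/12] has m(I) = 67/12 - 9/4 = 10/3 (endpoints are measure-zero, so open/closed/half-open agree). Write I = (I cap Q) u (I \ Q). The rationals in I are countable, so m*(I cap Q) = 0 (cover each rational by intervals whose total length is arbitrarily small). By countable subadditivity m*(I) <= m*(I cap Q) + m*(I \ Q), hence m*(I \ Q) >= m(I) = 10/3. The reverse inequality m*(I \ Q) <= m*(I) = 10/3 is trivial since (I \ Q) is a subset of I. Therefore m*(I \ Q) = 10/3.

10/3


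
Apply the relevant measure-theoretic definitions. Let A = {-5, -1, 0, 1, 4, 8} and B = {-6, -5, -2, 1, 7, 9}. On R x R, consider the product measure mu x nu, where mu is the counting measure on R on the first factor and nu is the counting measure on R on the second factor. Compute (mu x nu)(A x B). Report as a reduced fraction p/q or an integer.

For a measurable rectangle A x B, the product measure satisfies
  (mu x nu)(A x B) = mu(A) * nu(B).
  mu(A) = 6.
  nu(B) = 6.
  (mu x nu)(A x B) = 6 * 6 = 36.

36


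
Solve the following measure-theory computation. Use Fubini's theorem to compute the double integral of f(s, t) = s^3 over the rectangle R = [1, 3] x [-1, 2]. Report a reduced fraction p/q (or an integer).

f(s, t) is a tensor product of a function of s and a function of t, and both factors are bounded continuous (hence Lebesgue integrable) on the rectangle, so Fubini's theorem applies:
  integral_R f d(m x m) = (integral_a1^b1 s^3 ds) * (integral_a2^b2 1 dt).
Inner integral in s: integral_{1}^{3} s^3 ds = (3^4 - 1^4)/4
  = 20.
Inner integral in t: integral_{-1}^{2} 1 dt = (2^1 - (-1)^1)/1
  = 3.
Product: (20) * (3) = 60.

60


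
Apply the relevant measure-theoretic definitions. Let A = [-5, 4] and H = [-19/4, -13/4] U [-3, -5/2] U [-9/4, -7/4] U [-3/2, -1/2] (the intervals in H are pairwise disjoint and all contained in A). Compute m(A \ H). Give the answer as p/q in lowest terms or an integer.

The ambient interval has length m(A) = 4 - (-5) = 9.
Since the holes are disjoint and sit inside A, by finite additivity
  m(H) = sum_i (b_i - a_i), and m(A \ H) = m(A) - m(H).
Computing the hole measures:
  m(H_1) = -13/4 - (-19/4) = 3/2.
  m(H_2) = -5/2 - (-3) = 1/2.
  m(H_3) = -7/4 - (-9/4) = 1/2.
  m(H_4) = -1/2 - (-3/2) = 1.
Summed: m(H) = 3/2 + 1/2 + 1/2 + 1 = 7/2.
So m(A \ H) = 9 - 7/2 = 11/2.

11/2


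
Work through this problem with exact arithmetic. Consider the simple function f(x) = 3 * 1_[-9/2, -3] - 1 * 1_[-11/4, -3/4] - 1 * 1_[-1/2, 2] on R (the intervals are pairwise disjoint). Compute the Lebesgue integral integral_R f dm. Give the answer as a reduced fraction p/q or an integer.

For a simple function f = sum_i c_i * 1_{A_i} with disjoint A_i,
  integral f dm = sum_i c_i * m(A_i).
Lengths of the A_i:
  m(A_1) = -3 - (-9/2) = 3/2.
  m(A_2) = -3/4 - (-11/4) = 2.
  m(A_3) = 2 - (-1/2) = 5/2.
Contributions c_i * m(A_i):
  (3) * (3/2) = 9/2.
  (-1) * (2) = -2.
  (-1) * (5/2) = -5/2.
Total: 9/2 - 2 - 5/2 = 0.

0


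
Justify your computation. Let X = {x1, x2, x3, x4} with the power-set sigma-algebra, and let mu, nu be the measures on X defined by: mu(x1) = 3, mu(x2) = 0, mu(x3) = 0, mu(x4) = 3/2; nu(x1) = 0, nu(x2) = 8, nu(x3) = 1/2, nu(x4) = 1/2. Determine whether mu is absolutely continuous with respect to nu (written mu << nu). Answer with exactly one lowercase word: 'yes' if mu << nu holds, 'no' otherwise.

mu << nu means: every nu-null measurable set is also mu-null; equivalently, for every atom x, if nu({x}) = 0 then mu({x}) = 0.
Checking each atom:
  x1: nu = 0, mu = 3 > 0 -> violates mu << nu.
  x2: nu = 8 > 0 -> no constraint.
  x3: nu = 1/2 > 0 -> no constraint.
  x4: nu = 1/2 > 0 -> no constraint.
The atom(s) x1 violate the condition (nu = 0 but mu > 0). Therefore mu is NOT absolutely continuous w.r.t. nu.

no


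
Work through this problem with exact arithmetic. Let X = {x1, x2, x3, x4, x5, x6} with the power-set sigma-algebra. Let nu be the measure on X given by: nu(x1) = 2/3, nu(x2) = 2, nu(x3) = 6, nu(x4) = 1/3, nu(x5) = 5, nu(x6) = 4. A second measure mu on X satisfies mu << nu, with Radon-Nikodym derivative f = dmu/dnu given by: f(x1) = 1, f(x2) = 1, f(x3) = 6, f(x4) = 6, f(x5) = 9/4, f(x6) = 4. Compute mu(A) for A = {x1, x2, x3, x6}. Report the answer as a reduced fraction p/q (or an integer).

By the defining property of the Radon-Nikodym derivative, for every measurable set A,
  mu(A) = integral_A f dnu.
Since nu is a discrete measure concentrated on the atoms of X, the integral over A reduces to the sum
  mu(A) = sum_{x in A} f(x) * nu({x}).
Computing each term:
  x1: f(x1) * nu(x1) = 1 * 2/3 = 2/3.
  x2: f(x2) * nu(x2) = 1 * 2 = 2.
  x3: f(x3) * nu(x3) = 6 * 6 = 36.
  x6: f(x6) * nu(x6) = 4 * 4 = 16.
Summing: mu(A) = 2/3 + 2 + 36 + 16 = 164/3.

164/3


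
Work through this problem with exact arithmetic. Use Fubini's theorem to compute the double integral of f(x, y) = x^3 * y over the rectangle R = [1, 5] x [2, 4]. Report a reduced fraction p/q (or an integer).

f(x, y) is a tensor product of a function of x and a function of y, and both factors are bounded continuous (hence Lebesgue integrable) on the rectangle, so Fubini's theorem applies:
  integral_R f d(m x m) = (integral_a1^b1 x^3 dx) * (integral_a2^b2 y dy).
Inner integral in x: integral_{1}^{5} x^3 dx = (5^4 - 1^4)/4
  = 156.
Inner integral in y: integral_{2}^{4} y dy = (4^2 - 2^2)/2
  = 6.
Product: (156) * (6) = 936.

936


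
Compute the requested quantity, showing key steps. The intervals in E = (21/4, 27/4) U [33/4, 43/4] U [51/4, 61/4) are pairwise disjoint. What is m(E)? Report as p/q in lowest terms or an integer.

For pairwise disjoint intervals, m(union_i I_i) = sum_i m(I_i),
and m is invariant under swapping open/closed endpoints (single points have measure 0).
So m(E) = sum_i (b_i - a_i).
  I_1 has length 27/4 - 21/4 = 3/2.
  I_2 has length 43/4 - 33/4 = 5/2.
  I_3 has length 61/4 - 51/4 = 5/2.
Summing:
  m(E) = 3/2 + 5/2 + 5/2 = 13/2.

13/2


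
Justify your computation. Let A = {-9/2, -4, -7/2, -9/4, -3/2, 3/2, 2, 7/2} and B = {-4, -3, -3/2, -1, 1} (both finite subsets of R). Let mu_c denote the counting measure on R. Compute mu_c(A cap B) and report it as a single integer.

Counting measure on a finite set equals cardinality. mu_c(A cap B) = |A cap B| (elements appearing in both).
Enumerating the elements of A that also lie in B gives 2 element(s).
So mu_c(A cap B) = 2.

2


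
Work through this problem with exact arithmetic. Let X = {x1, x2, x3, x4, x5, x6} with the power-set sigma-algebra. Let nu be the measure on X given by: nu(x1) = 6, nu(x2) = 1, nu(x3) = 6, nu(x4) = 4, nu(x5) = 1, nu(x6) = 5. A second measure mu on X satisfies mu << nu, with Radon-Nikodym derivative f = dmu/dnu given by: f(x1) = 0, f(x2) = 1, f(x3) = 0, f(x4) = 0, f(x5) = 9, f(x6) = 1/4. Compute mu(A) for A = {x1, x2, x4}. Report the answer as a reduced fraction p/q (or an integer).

By the defining property of the Radon-Nikodym derivative, for every measurable set A,
  mu(A) = integral_A f dnu.
Since nu is a discrete measure concentrated on the atoms of X, the integral over A reduces to the sum
  mu(A) = sum_{x in A} f(x) * nu({x}).
Computing each term:
  x1: f(x1) * nu(x1) = 0 * 6 = 0.
  x2: f(x2) * nu(x2) = 1 * 1 = 1.
  x4: f(x4) * nu(x4) = 0 * 4 = 0.
Summing: mu(A) = 0 + 1 + 0 = 1.

1


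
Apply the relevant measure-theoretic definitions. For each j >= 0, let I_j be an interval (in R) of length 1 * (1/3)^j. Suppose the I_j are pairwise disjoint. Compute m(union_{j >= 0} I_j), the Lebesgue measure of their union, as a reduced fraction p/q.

By countable additivity of the Lebesgue measure on pairwise disjoint measurable sets,
  m(union_{j >= 0} I_j) = sum_{j >= 0} m(I_j) = sum_{j >= 0} a * r^j,
  with a = 1 and r = 1/3.
Since 0 < r = 1/3 < 1, the geometric series converges:
  sum_{j >= 0} a * r^j = a / (1 - r).
  = 1 / (1 - 1/3)
  = 1 / (2/3)
  = 3/2.

3/2


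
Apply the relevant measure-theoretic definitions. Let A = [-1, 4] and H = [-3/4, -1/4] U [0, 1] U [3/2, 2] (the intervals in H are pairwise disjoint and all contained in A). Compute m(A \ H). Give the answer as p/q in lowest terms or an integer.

The ambient interval has length m(A) = 4 - (-1) = 5.
Since the holes are disjoint and sit inside A, by finite additivity
  m(H) = sum_i (b_i - a_i), and m(A \ H) = m(A) - m(H).
Computing the hole measures:
  m(H_1) = -1/4 - (-3/4) = 1/2.
  m(H_2) = 1 - 0 = 1.
  m(H_3) = 2 - 3/2 = 1/2.
Summed: m(H) = 1/2 + 1 + 1/2 = 2.
So m(A \ H) = 5 - 2 = 3.

3


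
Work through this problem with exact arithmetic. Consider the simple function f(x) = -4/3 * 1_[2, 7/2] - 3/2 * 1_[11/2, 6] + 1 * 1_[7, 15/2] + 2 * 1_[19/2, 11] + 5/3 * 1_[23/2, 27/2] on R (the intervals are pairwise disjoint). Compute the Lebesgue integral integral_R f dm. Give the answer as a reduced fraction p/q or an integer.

For a simple function f = sum_i c_i * 1_{A_i} with disjoint A_i,
  integral f dm = sum_i c_i * m(A_i).
Lengths of the A_i:
  m(A_1) = 7/2 - 2 = 3/2.
  m(A_2) = 6 - 11/2 = 1/2.
  m(A_3) = 15/2 - 7 = 1/2.
  m(A_4) = 11 - 19/2 = 3/2.
  m(A_5) = 27/2 - 23/2 = 2.
Contributions c_i * m(A_i):
  (-4/3) * (3/2) = -2.
  (-3/2) * (1/2) = -3/4.
  (1) * (1/2) = 1/2.
  (2) * (3/2) = 3.
  (5/3) * (2) = 10/3.
Total: -2 - 3/4 + 1/2 + 3 + 10/3 = 49/12.

49/12


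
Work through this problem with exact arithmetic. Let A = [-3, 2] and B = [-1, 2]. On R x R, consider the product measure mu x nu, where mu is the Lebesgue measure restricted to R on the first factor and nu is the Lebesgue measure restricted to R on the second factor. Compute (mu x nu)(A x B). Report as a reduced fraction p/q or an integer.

For a measurable rectangle A x B, the product measure satisfies
  (mu x nu)(A x B) = mu(A) * nu(B).
  mu(A) = 5.
  nu(B) = 3.
  (mu x nu)(A x B) = 5 * 3 = 15.

15


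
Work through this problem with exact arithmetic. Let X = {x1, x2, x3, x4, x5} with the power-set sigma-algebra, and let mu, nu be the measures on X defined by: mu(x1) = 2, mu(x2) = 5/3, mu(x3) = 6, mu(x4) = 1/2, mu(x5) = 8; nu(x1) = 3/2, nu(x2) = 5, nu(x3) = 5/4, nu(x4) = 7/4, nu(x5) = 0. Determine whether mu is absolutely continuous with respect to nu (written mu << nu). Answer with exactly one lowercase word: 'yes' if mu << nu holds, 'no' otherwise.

mu << nu means: every nu-null measurable set is also mu-null; equivalently, for every atom x, if nu({x}) = 0 then mu({x}) = 0.
Checking each atom:
  x1: nu = 3/2 > 0 -> no constraint.
  x2: nu = 5 > 0 -> no constraint.
  x3: nu = 5/4 > 0 -> no constraint.
  x4: nu = 7/4 > 0 -> no constraint.
  x5: nu = 0, mu = 8 > 0 -> violates mu << nu.
The atom(s) x5 violate the condition (nu = 0 but mu > 0). Therefore mu is NOT absolutely continuous w.r.t. nu.

no


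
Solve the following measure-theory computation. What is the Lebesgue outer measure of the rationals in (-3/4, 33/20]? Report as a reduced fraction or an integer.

The set Q cap (-3/4, 33/20] is countable (a subset of the countable set Q). Lebesgue outer measure of any countable set is 0: each singleton {q} has m*({q}) = 0, and by countable subadditivity m*(union_k {q_k}) <= sum_k m*({q_k}) = sum_k 0 = 0. The reverse inequality m*(E) >= 0 is automatic. So m*(Q cap (-3/4, 33/20]) = 0.

0


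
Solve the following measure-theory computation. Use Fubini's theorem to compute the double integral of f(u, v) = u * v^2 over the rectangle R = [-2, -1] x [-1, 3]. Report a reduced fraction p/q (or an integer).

f(u, v) is a tensor product of a function of u and a function of v, and both factors are bounded continuous (hence Lebesgue integrable) on the rectangle, so Fubini's theorem applies:
  integral_R f d(m x m) = (integral_a1^b1 u du) * (integral_a2^b2 v^2 dv).
Inner integral in u: integral_{-2}^{-1} u du = ((-1)^2 - (-2)^2)/2
  = -3/2.
Inner integral in v: integral_{-1}^{3} v^2 dv = (3^3 - (-1)^3)/3
  = 28/3.
Product: (-3/2) * (28/3) = -14.

-14


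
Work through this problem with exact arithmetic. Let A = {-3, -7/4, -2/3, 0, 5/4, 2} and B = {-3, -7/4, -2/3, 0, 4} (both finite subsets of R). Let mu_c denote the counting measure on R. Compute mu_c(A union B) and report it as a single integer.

Counting measure on a finite set equals cardinality. By inclusion-exclusion, |A union B| = |A| + |B| - |A cap B|.
|A| = 6, |B| = 5, |A cap B| = 4.
So mu_c(A union B) = 6 + 5 - 4 = 7.

7


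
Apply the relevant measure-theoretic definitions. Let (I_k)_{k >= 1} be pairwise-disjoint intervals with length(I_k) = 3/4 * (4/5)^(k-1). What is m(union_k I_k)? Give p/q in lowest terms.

By countable additivity of the Lebesgue measure on pairwise disjoint measurable sets,
  m(union_{k >= 1} I_k) = sum_{k >= 1} m(I_k) = sum_{k >= 1} a * r^(k-1),
  with a = 3/4 and r = 4/5.
Since 0 < r = 4/5 < 1, the geometric series converges:
  sum_{k >= 1} a * r^(k-1) = a / (1 - r).
  = 3/4 / (1 - 4/5)
  = 3/4 / (1/5)
  = 15/4.

15/4


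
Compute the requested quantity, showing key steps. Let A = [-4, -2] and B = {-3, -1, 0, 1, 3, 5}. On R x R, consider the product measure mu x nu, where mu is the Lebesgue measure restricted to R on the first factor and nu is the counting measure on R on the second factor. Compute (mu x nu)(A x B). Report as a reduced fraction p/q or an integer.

For a measurable rectangle A x B, the product measure satisfies
  (mu x nu)(A x B) = mu(A) * nu(B).
  mu(A) = 2.
  nu(B) = 6.
  (mu x nu)(A x B) = 2 * 6 = 12.

12


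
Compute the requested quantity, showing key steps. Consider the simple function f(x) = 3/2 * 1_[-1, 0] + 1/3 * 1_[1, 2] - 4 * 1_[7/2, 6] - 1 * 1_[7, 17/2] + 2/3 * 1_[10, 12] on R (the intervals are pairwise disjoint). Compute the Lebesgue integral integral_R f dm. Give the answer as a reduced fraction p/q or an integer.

For a simple function f = sum_i c_i * 1_{A_i} with disjoint A_i,
  integral f dm = sum_i c_i * m(A_i).
Lengths of the A_i:
  m(A_1) = 0 - (-1) = 1.
  m(A_2) = 2 - 1 = 1.
  m(A_3) = 6 - 7/2 = 5/2.
  m(A_4) = 17/2 - 7 = 3/2.
  m(A_5) = 12 - 10 = 2.
Contributions c_i * m(A_i):
  (3/2) * (1) = 3/2.
  (1/3) * (1) = 1/3.
  (-4) * (5/2) = -10.
  (-1) * (3/2) = -3/2.
  (2/3) * (2) = 4/3.
Total: 3/2 + 1/3 - 10 - 3/2 + 4/3 = -25/3.

-25/3
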